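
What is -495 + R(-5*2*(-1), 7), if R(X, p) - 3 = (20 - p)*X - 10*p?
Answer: -432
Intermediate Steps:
R(X, p) = 3 - 10*p + X*(20 - p) (R(X, p) = 3 + ((20 - p)*X - 10*p) = 3 + (X*(20 - p) - 10*p) = 3 + (-10*p + X*(20 - p)) = 3 - 10*p + X*(20 - p))
-495 + R(-5*2*(-1), 7) = -495 + (3 - 10*7 + 20*(-5*2*(-1)) - 1*-5*2*(-1)*7) = -495 + (3 - 70 + 20*(-10*(-1)) - 1*(-10*(-1))*7) = -495 + (3 - 70 + 20*10 - 1*10*7) = -495 + (3 - 70 + 200 - 70) = -495 + 63 = -432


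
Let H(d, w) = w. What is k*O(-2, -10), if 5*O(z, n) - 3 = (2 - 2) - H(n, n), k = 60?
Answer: 156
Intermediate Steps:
O(z, n) = ⅗ - n/5 (O(z, n) = ⅗ + ((2 - 2) - n)/5 = ⅗ + (0 - n)/5 = ⅗ + (-n)/5 = ⅗ - n/5)
k*O(-2, -10) = 60*(⅗ - ⅕*(-10)) = 60*(⅗ + 2) = 60*(13/5) = 156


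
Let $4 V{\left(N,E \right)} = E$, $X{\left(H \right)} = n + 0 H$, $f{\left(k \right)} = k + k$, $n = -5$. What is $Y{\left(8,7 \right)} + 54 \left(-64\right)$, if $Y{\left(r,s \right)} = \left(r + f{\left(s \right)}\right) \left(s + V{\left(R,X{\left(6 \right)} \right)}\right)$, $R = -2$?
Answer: $- \frac{6659}{2} \approx -3329.5$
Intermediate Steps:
$f{\left(k \right)} = 2 k$
$X{\left(H \right)} = -5$ ($X{\left(H \right)} = -5 + 0 H = -5 + 0 = -5$)
$V{\left(N,E \right)} = \frac{E}{4}$
$Y{\left(r,s \right)} = \left(- \frac{5}{4} + s\right) \left(r + 2 s\right)$ ($Y{\left(r,s \right)} = \left(r + 2 s\right) \left(s + \frac{1}{4} \left(-5\right)\right) = \left(r + 2 s\right) \left(s - \frac{5}{4}\right) = \left(r + 2 s\right) \left(- \frac{5}{4} + s\right) = \left(- \frac{5}{4} + s\right) \left(r + 2 s\right)$)
$Y{\left(8,7 \right)} + 54 \left(-64\right) = \left(2 \cdot 7^{2} - \frac{35}{2} - 10 + 8 \cdot 7\right) + 54 \left(-64\right) = \left(2 \cdot 49 - \frac{35}{2} - 10 + 56\right) - 3456 = \left(98 - \frac{35}{2} - 10 + 56\right) - 3456 = \frac{253}{2} - 3456 = - \frac{6659}{2}$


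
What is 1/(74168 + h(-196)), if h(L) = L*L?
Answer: 1/112584 ≈ 8.8823e-6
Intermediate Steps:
h(L) = L**2
1/(74168 + h(-196)) = 1/(74168 + (-196)**2) = 1/(74168 + 38416) = 1/112584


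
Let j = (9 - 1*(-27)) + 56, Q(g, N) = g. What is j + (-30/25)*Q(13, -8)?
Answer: 382/5 ≈ 76.400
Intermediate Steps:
j = 92 (j = (9 + 27) + 56 = 36 + 56 = 92)
j + (-30/25)*Q(13, -8) = 92 - 30/25*13 = 92 - 30*1/25*13 = 92 - 6/5*13 = 92 - 78/5 = 382/5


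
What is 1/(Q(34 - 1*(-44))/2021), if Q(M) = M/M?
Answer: 2021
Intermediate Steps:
Q(M) = 1
1/(Q(34 - 1*(-44))/2021) = 1/(1/2021) = 2021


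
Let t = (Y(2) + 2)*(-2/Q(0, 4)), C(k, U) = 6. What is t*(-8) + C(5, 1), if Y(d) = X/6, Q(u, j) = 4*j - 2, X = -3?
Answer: 54/7 ≈ 7.7143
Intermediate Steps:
Q(u, j) = -2 + 4*j
Y(d) = -½ (Y(d) = -3/6 = -3*⅙ = -½)
t = -3/14 (t = (-½ + 2)*(-2/(-2 + 4*4)) = 3*(-2/(-2 + 16))/2 = 3*(-2/14)/2 = 3*(-2*1/14)/2 = (3/2)*(-⅐) = -3/14 ≈ -0.21429)
t*(-8) + C(5, 1) = -3/14*(-8) + 6 = 12/7 + 6 = 54/7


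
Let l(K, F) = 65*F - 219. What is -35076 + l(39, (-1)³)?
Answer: -35360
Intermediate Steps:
l(K, F) = -219 + 65*F
-35076 + l(39, (-1)³) = -35076 + (-219 + 65*(-1)³) = -35076 + (-219 + 65*(-1)) = -35076 + (-219 - 65) = -35076 - 284 = -35360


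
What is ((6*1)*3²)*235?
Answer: 12690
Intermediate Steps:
((6*1)*3²)*235 = (6*9)*235 = 54*235 = 12690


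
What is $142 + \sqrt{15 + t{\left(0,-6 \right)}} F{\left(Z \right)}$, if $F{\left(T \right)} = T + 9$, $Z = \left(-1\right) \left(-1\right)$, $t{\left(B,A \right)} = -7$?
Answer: $142 + 20 \sqrt{2} \approx 170.28$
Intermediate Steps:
$Z = 1$
$F{\left(T \right)} = 9 + T$
$142 + \sqrt{15 + t{\left(0,-6 \right)}} F{\left(Z \right)} = 142 + \sqrt{15 - 7} \left(9 + 1\right) = 142 + \sqrt{8} \cdot 10 = 142 + 2 \sqrt{2} \cdot 10 = 142 + 20 \sqrt{2}$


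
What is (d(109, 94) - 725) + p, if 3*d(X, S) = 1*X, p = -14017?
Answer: -44117/3 ≈ -14706.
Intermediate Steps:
d(X, S) = X/3 (d(X, S) = (1*X)/3 = X/3)
(d(109, 94) - 725) + p = ((1/3)*109 - 725) - 14017 = (109/3 - 725) - 14017 = -2066/3 - 14017 = -44117/3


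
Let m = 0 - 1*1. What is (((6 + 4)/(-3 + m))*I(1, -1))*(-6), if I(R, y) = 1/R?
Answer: 15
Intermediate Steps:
m = -1 (m = 0 - 1 = -1)
(((6 + 4)/(-3 + m))*I(1, -1))*(-6) = (((6 + 4)/(-3 - 1))/1)*(-6) = ((10/(-4))*1)*(-6) = ((10*(-¼))*1)*(-6) = -5/2*1*(-6) = -5/2*(-6) = 15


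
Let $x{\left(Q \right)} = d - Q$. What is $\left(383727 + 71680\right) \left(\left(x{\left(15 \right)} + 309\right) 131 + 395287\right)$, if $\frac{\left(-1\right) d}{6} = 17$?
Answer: $191470863673$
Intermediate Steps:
$d = -102$ ($d = \left(-6\right) 17 = -102$)
$x{\left(Q \right)} = -102 - Q$
$\left(383727 + 71680\right) \left(\left(x{\left(15 \right)} + 309\right) 131 + 395287\right) = \left(383727 + 71680\right) \left(\left(\left(-102 - 15\right) + 309\right) 131 + 395287\right) = 455407 \left(\left(\left(-102 - 15\right) + 309\right) 131 + 395287\right) = 455407 \left(\left(-117 + 309\right) 131 + 395287\right) = 455407 \left(192 \cdot 131 + 395287\right) = 455407 \left(25152 + 395287\right) = 455407 \cdot 420439 = 191470863673$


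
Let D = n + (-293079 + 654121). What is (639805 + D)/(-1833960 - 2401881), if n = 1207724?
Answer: -2208571/4235841 ≈ -0.52140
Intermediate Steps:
D = 1568766 (D = 1207724 + (-293079 + 654121) = 1207724 + 361042 = 1568766)
(639805 + D)/(-1833960 - 2401881) = (639805 + 1568766)/(-1833960 - 2401881) = 2208571/(-4235841) = 2208571*(-1/4235841) = -2208571/4235841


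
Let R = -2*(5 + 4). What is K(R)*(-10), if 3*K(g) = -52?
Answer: 520/3 ≈ 173.33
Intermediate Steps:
R = -18 (R = -2*9 = -18)
K(g) = -52/3 (K(g) = (⅓)*(-52) = -52/3)
K(R)*(-10) = -52/3*(-10) = 520/3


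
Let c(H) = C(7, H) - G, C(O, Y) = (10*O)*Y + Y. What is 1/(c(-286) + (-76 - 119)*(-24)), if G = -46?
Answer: -1/15580 ≈ -6.4185e-5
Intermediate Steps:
C(O, Y) = Y + 10*O*Y (C(O, Y) = 10*O*Y + Y = Y + 10*O*Y)
c(H) = 46 + 71*H (c(H) = H*(1 + 10*7) - 1*(-46) = H*(1 + 70) + 46 = H*71 + 46 = 71*H + 46 = 46 + 71*H)
1/(c(-286) + (-76 - 119)*(-24)) = 1/((46 + 71*(-286)) + (-76 - 119)*(-24)) = 1/((46 - 20306) - 195*(-24)) = 1/(-20260 + 4680) = 1/(-15580) = -1/15580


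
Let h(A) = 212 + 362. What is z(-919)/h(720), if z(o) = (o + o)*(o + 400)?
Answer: 476961/287 ≈ 1661.9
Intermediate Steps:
h(A) = 574
z(o) = 2*o*(400 + o) (z(o) = (2*o)*(400 + o) = 2*o*(400 + o))
z(-919)/h(720) = (2*(-919)*(400 - 919))/574 = (2*(-919)*(-519))*(1/574) = 953922*(1/574) = 476961/287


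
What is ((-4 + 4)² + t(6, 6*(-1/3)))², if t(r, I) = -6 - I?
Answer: 16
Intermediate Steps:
((-4 + 4)² + t(6, 6*(-1/3)))² = ((-4 + 4)² + (-6 - 6*(-1/3)))² = (0² + (-6 - 6*(-1*⅓)))² = (0 + (-6 - 6*(-1)/3))² = (0 + (-6 - 1*(-2)))² = (0 + (-6 + 2))² = (0 - 4)² = (-4)² = 16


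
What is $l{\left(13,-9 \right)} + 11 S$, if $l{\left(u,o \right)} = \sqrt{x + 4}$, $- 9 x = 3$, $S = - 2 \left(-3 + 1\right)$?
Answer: $44 + \frac{\sqrt{33}}{3} \approx 45.915$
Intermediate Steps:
$S = 4$ ($S = \left(-2\right) \left(-2\right) = 4$)
$x = - \frac{1}{3}$ ($x = \left(- \frac{1}{9}\right) 3 = - \frac{1}{3} \approx -0.33333$)
$l{\left(u,o \right)} = \frac{\sqrt{33}}{3}$ ($l{\left(u,o \right)} = \sqrt{- \frac{1}{3} + 4} = \sqrt{\frac{11}{3}} = \frac{\sqrt{33}}{3}$)
$l{\left(13,-9 \right)} + 11 S = \frac{\sqrt{33}}{3} + 11 \cdot 4 = \frac{\sqrt{33}}{3} + 44 = 44 + \frac{\sqrt{33}}{3}$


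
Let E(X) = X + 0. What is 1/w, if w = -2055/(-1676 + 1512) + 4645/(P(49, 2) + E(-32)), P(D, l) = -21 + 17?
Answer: -738/85975 ≈ -0.0085839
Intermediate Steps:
P(D, l) = -4
E(X) = X
w = -85975/738 (w = -2055/(-1676 + 1512) + 4645/(-4 - 32) = -2055/(-164) + 4645/(-36) = -2055*(-1/164) + 4645*(-1/36) = 2055/164 - 4645/36 = -85975/738 ≈ -116.50)
1/w = 1/(-85975/738) = -738/85975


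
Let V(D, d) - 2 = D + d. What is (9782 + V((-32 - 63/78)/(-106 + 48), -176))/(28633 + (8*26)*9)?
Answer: 14489717/46001540 ≈ 0.31498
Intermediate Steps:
V(D, d) = 2 + D + d (V(D, d) = 2 + (D + d) = 2 + D + d)
(9782 + V((-32 - 63/78)/(-106 + 48), -176))/(28633 + (8*26)*9) = (9782 + (2 + (-32 - 63/78)/(-106 + 48) - 176))/(28633 + (8*26)*9) = (9782 + (2 + (-32 - 63*1/78)/(-58) - 176))/(28633 + 208*9) = (9782 + (2 + (-32 - 21/26)*(-1/58) - 176))/(28633 + 1872) = (9782 + (2 - 853/26*(-1/58) - 176))/30505 = (9782 + (2 + 853/1508 - 176))*(1/30505) = (9782 - 261539/1508)*(1/30505) = (14489717/1508)*(1/30505) = 14489717/46001540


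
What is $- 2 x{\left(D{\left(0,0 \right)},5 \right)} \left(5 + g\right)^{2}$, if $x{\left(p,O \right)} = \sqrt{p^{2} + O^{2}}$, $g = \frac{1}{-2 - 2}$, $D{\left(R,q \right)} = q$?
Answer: $- \frac{1805}{8} \approx -225.63$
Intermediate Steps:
$g = - \frac{1}{4}$ ($g = \frac{1}{-4} = - \frac{1}{4} \approx -0.25$)
$x{\left(p,O \right)} = \sqrt{O^{2} + p^{2}}$
$- 2 x{\left(D{\left(0,0 \right)},5 \right)} \left(5 + g\right)^{2} = - 2 \sqrt{5^{2} + 0^{2}} \left(5 - \frac{1}{4}\right)^{2} = - 2 \sqrt{25 + 0} \left(\frac{19}{4}\right)^{2} = - 2 \sqrt{25} \cdot \frac{361}{16} = \left(-2\right) 5 \cdot \frac{361}{16} = \left(-10\right) \frac{361}{16} = - \frac{1805}{8}$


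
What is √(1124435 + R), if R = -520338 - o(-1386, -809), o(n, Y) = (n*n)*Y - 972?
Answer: √1554690833 ≈ 39430.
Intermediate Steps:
o(n, Y) = -972 + Y*n² (o(n, Y) = n²*Y - 972 = Y*n² - 972 = -972 + Y*n²)
R = 1553566398 (R = -520338 - (-972 - 809*(-1386)²) = -520338 - (-972 - 809*1920996) = -520338 - (-972 - 1554085764) = -520338 - 1*(-1554086736) = -520338 + 1554086736 = 1553566398)
√(1124435 + R) = √(1124435 + 1553566398) = √1554690833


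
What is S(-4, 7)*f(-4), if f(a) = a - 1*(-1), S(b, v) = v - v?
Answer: 0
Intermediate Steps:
S(b, v) = 0
f(a) = 1 + a (f(a) = a + 1 = 1 + a)
S(-4, 7)*f(-4) = 0*(1 - 4) = 0*(-3) = 0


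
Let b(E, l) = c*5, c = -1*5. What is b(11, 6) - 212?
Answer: -237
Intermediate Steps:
c = -5
b(E, l) = -25 (b(E, l) = -5*5 = -25)
b(11, 6) - 212 = -25 - 212 = -237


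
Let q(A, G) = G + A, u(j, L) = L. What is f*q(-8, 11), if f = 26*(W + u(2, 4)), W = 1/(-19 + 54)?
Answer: 10998/35 ≈ 314.23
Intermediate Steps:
q(A, G) = A + G
W = 1/35 ≈ 0.028571
f = 3666/35 (f = 26*(1/35 + 4) = 26*(141/35) = 3666/35 ≈ 104.74)
f*q(-8, 11) = 3666*(-8 + 11)/35 = (3666/35)*3 = 10998/35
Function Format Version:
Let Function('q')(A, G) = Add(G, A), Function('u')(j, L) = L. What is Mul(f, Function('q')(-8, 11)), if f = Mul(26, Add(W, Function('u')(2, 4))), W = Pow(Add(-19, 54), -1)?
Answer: Rational(10998, 35) ≈ 314.23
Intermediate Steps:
Function('q')(A, G) = Add(A, G)
W = Rational(1, 35) (W = Pow(35, -1) = Rational(1, 35) ≈ 0.028571)
f = Rational(3666, 35) (f = Mul(26, Add(Rational(1, 35), 4)) = Mul(26, Rational(141, 35)) = Rational(3666, 35) ≈ 104.74)
Mul(f, Function('q')(-8, 11)) = Mul(Rational(3666, 35), Add(-8, 11)) = Mul(Rational(3666, 35), 3) = Rational(10998, 35)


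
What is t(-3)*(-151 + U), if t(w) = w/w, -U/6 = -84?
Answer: 353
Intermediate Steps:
U = 504 (U = -6*(-84) = 504)
t(w) = 1
t(-3)*(-151 + U) = 1*(-151 + 504) = 1*353 = 353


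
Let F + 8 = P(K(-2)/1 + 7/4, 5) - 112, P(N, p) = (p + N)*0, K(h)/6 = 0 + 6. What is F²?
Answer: 14400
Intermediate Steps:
K(h) = 36 (K(h) = 6*(0 + 6) = 6*6 = 36)
P(N, p) = 0 (P(N, p) = (N + p)*0 = 0)
F = -120 (F = -8 + (0 - 112) = -8 - 112 = -120)
F² = (-120)² = 14400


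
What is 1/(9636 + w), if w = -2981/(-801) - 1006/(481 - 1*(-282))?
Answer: 611163/5890635365 ≈ 0.00010375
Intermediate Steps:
w = 1468697/611163 (w = -2981*(-1/801) - 1006/(481 + 282) = 2981/801 - 1006/763 = 1468697/611163 ≈ 2.4031)
1/(9636 + w) = 1/(9636 + 1468697/611163) = 1/(5890635365/611163) = 611163/5890635365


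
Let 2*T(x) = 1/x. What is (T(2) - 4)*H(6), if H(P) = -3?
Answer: 45/4 ≈ 11.250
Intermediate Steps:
T(x) = 1/(2*x)
(T(2) - 4)*H(6) = ((½)/2 - 4)*(-3) = ((½)*(½) - 4)*(-3) = (¼ - 4)*(-3) = -15/4*(-3) = 45/4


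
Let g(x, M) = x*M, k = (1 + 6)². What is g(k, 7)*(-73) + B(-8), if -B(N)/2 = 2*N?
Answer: -25007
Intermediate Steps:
k = 49 (k = 7² = 49)
g(x, M) = M*x
B(N) = -4*N
g(k, 7)*(-73) + B(-8) = (7*49)*(-73) - 4*(-8) = 343*(-73) + 32 = -25039 + 32 = -25007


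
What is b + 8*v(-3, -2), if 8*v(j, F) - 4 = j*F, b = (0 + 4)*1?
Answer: 14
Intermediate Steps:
b = 4 (b = 4*1 = 4)
v(j, F) = ½ + F*j/8 (v(j, F) = ½ + (j*F)/8 = ½ + (F*j)/8 = ½ + F*j/8)
b + 8*v(-3, -2) = 4 + 8*(½ + (⅛)*(-2)*(-3)) = 4 + 8*(½ + ¾) = 4 + 8*(5/4) = 4 + 10 = 14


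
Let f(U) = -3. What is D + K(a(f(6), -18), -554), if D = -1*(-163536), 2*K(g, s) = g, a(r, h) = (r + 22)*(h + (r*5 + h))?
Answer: 326103/2 ≈ 1.6305e+5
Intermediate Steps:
a(r, h) = (22 + r)*(2*h + 5*r) (a(r, h) = (22 + r)*(h + (5*r + h)) = (22 + r)*(h + (h + 5*r)) = (22 + r)*(2*h + 5*r))
K(g, s) = g/2
D = 163536
D + K(a(f(6), -18), -554) = 163536 + (5*(-3)² + 44*(-18) + 110*(-3) + 2*(-18)*(-3))/2 = 163536 + (5*9 - 792 - 330 + 108)/2 = 163536 + (45 - 792 - 330 + 108)/2 = 163536 + (½)*(-969) = 163536 - 969/2 = 326103/2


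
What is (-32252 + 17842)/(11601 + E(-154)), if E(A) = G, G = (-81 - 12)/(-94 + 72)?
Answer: -63404/51063 ≈ -1.2417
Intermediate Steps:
G = 93/22 (G = -93/(-22) = -93*(-1/22) = 93/22 ≈ 4.2273)
E(A) = 93/22
(-32252 + 17842)/(11601 + E(-154)) = (-32252 + 17842)/(11601 + 93/22) = -14410/255315/22 = -14410*22/255315 = -63404/51063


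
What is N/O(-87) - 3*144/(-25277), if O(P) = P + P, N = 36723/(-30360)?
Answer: 46526779/1935207120 ≈ 0.024042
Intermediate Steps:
N = -12241/10120 (N = 36723*(-1/30360) = -12241/10120 ≈ -1.2096)
O(P) = 2*P
N/O(-87) - 3*144/(-25277) = -12241/(10120*(2*(-87))) - 3*144/(-25277) = -12241/10120/(-174) - 432*(-1/25277) = -12241/10120*(-1/174) + 432/25277 = 12241/1760880 + 432/25277 = 46526779/1935207120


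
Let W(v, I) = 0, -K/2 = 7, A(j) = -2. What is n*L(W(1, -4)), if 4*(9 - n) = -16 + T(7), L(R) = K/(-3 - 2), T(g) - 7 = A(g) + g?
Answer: 28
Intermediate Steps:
K = -14 (K = -2*7 = -14)
T(g) = 5 + g (T(g) = 7 + (-2 + g) = 5 + g)
L(R) = 14/5 (L(R) = -14/(-3 - 2) = -14/(-5) = -⅕*(-14) = 14/5)
n = 10 (n = 9 - (-16 + (5 + 7))/4 = 9 - (-16 + 12)/4 = 9 - ¼*(-4) = 9 + 1 = 10)
n*L(W(1, -4)) = 10*(14/5) = 28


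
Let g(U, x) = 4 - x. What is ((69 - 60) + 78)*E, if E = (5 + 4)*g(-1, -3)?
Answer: 5481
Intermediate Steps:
E = 63 (E = (5 + 4)*(4 - 1*(-3)) = 9*(4 + 3) = 9*7 = 63)
((69 - 60) + 78)*E = ((69 - 60) + 78)*63 = (9 + 78)*63 = 87*63 = 5481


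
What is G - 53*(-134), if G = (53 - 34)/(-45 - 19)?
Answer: 454509/64 ≈ 7101.7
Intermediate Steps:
G = -19/64 (G = 19/(-64) = 19*(-1/64) = -19/64 ≈ -0.29688)
G - 53*(-134) = -19/64 - 53*(-134) = -19/64 + 7102 = 454509/64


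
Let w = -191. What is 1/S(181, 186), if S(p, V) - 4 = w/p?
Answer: 181/533 ≈ 0.33959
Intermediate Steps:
S(p, V) = 4 - 191/p
1/S(181, 186) = 1/(4 - 191/181) = 1/(533/181) = 181/533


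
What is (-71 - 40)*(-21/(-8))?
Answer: -2331/8 ≈ -291.38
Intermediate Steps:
(-71 - 40)*(-21/(-8)) = -(-2331)*(-1)/8 = -111*21/8 = -2331/8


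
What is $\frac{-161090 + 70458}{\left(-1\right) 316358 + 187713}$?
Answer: $\frac{90632}{128645} \approx 0.70451$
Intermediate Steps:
$\frac{-161090 + 70458}{\left(-1\right) 316358 + 187713} = - \frac{90632}{-316358 + 187713} = - \frac{90632}{-128645} = \left(-90632\right) \left(- \frac{1}{128645}\right) = \frac{90632}{128645}$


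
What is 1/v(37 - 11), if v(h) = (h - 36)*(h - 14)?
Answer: -1/120 ≈ -0.0083333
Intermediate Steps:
v(h) = (-36 + h)*(-14 + h)
1/v(37 - 11) = 1/(504 + (37 - 11)**2 - 50*(37 - 11)) = 1/(504 + 26**2 - 50*26) = 1/(504 + 676 - 1300) = 1/(-120) = -1/120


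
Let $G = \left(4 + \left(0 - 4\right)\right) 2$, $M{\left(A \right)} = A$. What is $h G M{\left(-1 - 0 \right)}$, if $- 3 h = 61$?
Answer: $0$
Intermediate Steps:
$h = - \frac{61}{3}$ ($h = \left(- \frac{1}{3}\right) 61 = - \frac{61}{3} \approx -20.333$)
$G = 0$ ($G = \left(4 + \left(0 - 4\right)\right) 2 = \left(4 - 4\right) 2 = 0 \cdot 2 = 0$)
$h G M{\left(-1 - 0 \right)} = \left(- \frac{61}{3}\right) 0 \left(-1 - 0\right) = 0 \left(-1 + 0\right) = 0 \left(-1\right) = 0$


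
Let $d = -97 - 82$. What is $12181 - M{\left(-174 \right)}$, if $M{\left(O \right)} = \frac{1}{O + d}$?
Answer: $\frac{4299894}{353} \approx 12181.0$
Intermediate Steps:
$d = -179$
$M{\left(O \right)} = \frac{1}{-179 + O}$ ($M{\left(O \right)} = \frac{1}{O - 179} = \frac{1}{-179 + O}$)
$12181 - M{\left(-174 \right)} = 12181 - \frac{1}{-179 - 174} = 12181 - \frac{1}{-353} = 12181 - - \frac{1}{353} = 12181 + \frac{1}{353} = \frac{4299894}{353}$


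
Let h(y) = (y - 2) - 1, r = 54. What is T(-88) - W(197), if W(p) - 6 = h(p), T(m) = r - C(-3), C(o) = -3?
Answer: -143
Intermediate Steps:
h(y) = -3 + y (h(y) = (-2 + y) - 1 = -3 + y)
T(m) = 57 (T(m) = 54 - 1*(-3) = 54 + 3 = 57)
W(p) = 3 + p (W(p) = 6 + (-3 + p) = 3 + p)
T(-88) - W(197) = 57 - (3 + 197) = 57 - 1*200 = 57 - 200 = -143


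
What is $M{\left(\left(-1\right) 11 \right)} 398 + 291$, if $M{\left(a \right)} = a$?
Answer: $-4087$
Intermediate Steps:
$M{\left(\left(-1\right) 11 \right)} 398 + 291 = \left(-1\right) 11 \cdot 398 + 291 = \left(-11\right) 398 + 291 = -4378 + 291 = -4087$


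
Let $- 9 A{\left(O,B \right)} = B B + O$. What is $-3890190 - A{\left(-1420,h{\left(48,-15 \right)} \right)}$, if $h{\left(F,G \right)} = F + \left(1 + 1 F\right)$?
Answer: $- \frac{11667907}{3} \approx -3.8893 \cdot 10^{6}$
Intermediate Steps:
$h{\left(F,G \right)} = 1 + 2 F$ ($h{\left(F,G \right)} = F + \left(1 + F\right) = 1 + 2 F$)
$A{\left(O,B \right)} = - \frac{O}{9} - \frac{B^{2}}{9}$ ($A{\left(O,B \right)} = - \frac{B B + O}{9} = - \frac{B^{2} + O}{9} = - \frac{O + B^{2}}{9} = - \frac{O}{9} - \frac{B^{2}}{9}$)
$-3890190 - A{\left(-1420,h{\left(48,-15 \right)} \right)} = -3890190 - \left(\left(- \frac{1}{9}\right) \left(-1420\right) - \frac{\left(1 + 2 \cdot 48\right)^{2}}{9}\right) = -3890190 - \left(\frac{1420}{9} - \frac{\left(1 + 96\right)^{2}}{9}\right) = -3890190 - \left(\frac{1420}{9} - \frac{97^{2}}{9}\right) = -3890190 - \left(\frac{1420}{9} - \frac{9409}{9}\right) = -3890190 - - \frac{2663}{3} = -3890190 + \frac{2663}{3} = - \frac{11667907}{3}$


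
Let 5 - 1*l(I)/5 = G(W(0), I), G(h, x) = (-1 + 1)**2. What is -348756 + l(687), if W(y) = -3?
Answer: -348731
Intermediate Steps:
G(h, x) = 0 (G(h, x) = 0**2 = 0)
l(I) = 25 (l(I) = 25 - 5*0 = 25 + 0 = 25)
-348756 + l(687) = -348756 + 25 = -348731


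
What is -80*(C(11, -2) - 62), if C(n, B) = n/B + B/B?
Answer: 5320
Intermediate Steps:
C(n, B) = 1 + n/B (C(n, B) = n/B + 1 = 1 + n/B)
-80*(C(11, -2) - 62) = -80*((-2 + 11)/(-2) - 62) = -80*(-½*9 - 62) = -80*(-9/2 - 62) = -80*(-133/2) = 5320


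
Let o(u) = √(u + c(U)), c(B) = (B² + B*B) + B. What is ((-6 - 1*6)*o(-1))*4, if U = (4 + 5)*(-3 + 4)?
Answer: -48*√170 ≈ -625.84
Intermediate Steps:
U = 9 (U = 9*1 = 9)
c(B) = B + 2*B² (c(B) = (B² + B²) + B = 2*B² + B = B + 2*B²)
o(u) = √(171 + u) (o(u) = √(u + 9*(1 + 2*9)) = √(u + 9*(1 + 18)) = √(u + 9*19) = √(u + 171) = √(171 + u))
((-6 - 1*6)*o(-1))*4 = ((-6 - 1*6)*√(171 - 1))*4 = ((-6 - 6)*√170)*4 = -12*√170*4 = -48*√170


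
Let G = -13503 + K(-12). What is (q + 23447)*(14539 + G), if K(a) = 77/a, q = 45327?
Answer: 424851385/6 ≈ 7.0809e+7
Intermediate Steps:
G = -162113/12 (G = -13503 + 77/(-12) = -13503 + 77*(-1/12) = -13503 - 77/12 = -162113/12 ≈ -13509.)
(q + 23447)*(14539 + G) = (45327 + 23447)*(14539 - 162113/12) = 68774*(12355/12) = 424851385/6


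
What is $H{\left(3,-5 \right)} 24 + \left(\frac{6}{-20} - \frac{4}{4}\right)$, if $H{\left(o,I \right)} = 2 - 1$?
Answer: $\frac{227}{10} \approx 22.7$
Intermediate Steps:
$H{\left(o,I \right)} = 1$ ($H{\left(o,I \right)} = 2 - 1 = 1$)
$H{\left(3,-5 \right)} 24 + \left(\frac{6}{-20} - \frac{4}{4}\right) = 1 \cdot 24 + \left(\frac{6}{-20} - \frac{4}{4}\right) = 24 + \left(6 \left(- \frac{1}{20}\right) - 1\right) = 24 - \frac{13}{10} = \frac{227}{10}$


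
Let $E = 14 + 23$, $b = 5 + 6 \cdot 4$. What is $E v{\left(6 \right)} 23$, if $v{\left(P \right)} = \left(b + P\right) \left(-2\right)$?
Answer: $-59570$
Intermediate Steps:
$b = 29$ ($b = 5 + 24 = 29$)
$E = 37$
$v{\left(P \right)} = -58 - 2 P$ ($v{\left(P \right)} = \left(29 + P\right) \left(-2\right) = -58 - 2 P$)
$E v{\left(6 \right)} 23 = 37 \left(-58 - 12\right) 23 = 37 \left(-70\right) 23 = \left(-2590\right) 23 = -59570$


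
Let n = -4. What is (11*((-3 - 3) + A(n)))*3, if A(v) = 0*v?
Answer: -198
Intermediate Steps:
A(v) = 0
(11*((-3 - 3) + A(n)))*3 = (11*((-3 - 3) + 0))*3 = (11*(-6 + 0))*3 = (11*(-6))*3 = -66*3 = -198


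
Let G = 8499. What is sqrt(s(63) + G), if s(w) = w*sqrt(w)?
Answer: sqrt(8499 + 189*sqrt(7)) ≈ 94.863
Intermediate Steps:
s(w) = w**(3/2)
sqrt(s(63) + G) = sqrt(63**(3/2) + 8499) = sqrt(189*sqrt(7) + 8499) = sqrt(8499 + 189*sqrt(7))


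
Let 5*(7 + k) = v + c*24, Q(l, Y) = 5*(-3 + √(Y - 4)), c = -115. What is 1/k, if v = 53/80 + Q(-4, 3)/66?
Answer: -97384993200/54429734317801 - 2640000*I/54429734317801 ≈ -0.0017892 - 4.8503e-8*I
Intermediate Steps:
Q(l, Y) = -15 + 5*√(-4 + Y) (Q(l, Y) = 5*(-3 + √(-4 + Y)) = -15 + 5*√(-4 + Y))
v = 383/880 + 5*I/66 (v = 53/80 + (-15 + 5*√(-4 + 3))/66 = 53*(1/80) + (-15 + 5*√(-1))*(1/66) = 53/80 + (-15 + 5*I)*(1/66) = 53/80 + (-5/22 + 5*I/66) = 383/880 + 5*I/66 ≈ 0.43523 + 0.075758*I)
k = -2459217/4400 + I/66 (k = -7 + ((383/880 + 5*I/66) - 115*24)/5 = -7 + ((383/880 + 5*I/66) - 2760)/5 = -7 + (-2428417/880 + 5*I/66)/5 = -7 + (-2428417/4400 + I/66) = -2459217/4400 + I/66 ≈ -558.91 + 0.015152*I)
1/k = 1/(-2459217/4400 + I/66) = 174240000*(-2459217/4400 - I/66)/54429734317801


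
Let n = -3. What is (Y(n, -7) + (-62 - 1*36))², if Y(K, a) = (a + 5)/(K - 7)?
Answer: 239121/25 ≈ 9564.8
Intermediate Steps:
Y(K, a) = (5 + a)/(-7 + K)
(Y(n, -7) + (-62 - 1*36))² = ((5 - 7)/(-7 - 3) + (-62 - 1*36))² = (-2/(-10) + (-62 - 36))² = (-⅒*(-2) - 98)² = (⅕ - 98)² = (-489/5)² = 239121/25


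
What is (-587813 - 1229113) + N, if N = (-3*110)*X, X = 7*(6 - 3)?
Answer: -1823856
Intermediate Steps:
X = 21 (X = 7*3 = 21)
N = -6930 (N = -3*110*21 = -330*21 = -6930)
(-587813 - 1229113) + N = (-587813 - 1229113) - 6930 = -1816926 - 6930 = -1823856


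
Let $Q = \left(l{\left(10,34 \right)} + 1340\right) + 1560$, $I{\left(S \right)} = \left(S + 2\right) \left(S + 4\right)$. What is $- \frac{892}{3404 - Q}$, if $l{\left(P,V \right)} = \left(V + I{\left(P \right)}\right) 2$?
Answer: $- \frac{223}{25} \approx -8.92$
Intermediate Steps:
$I{\left(S \right)} = \left(2 + S\right) \left(4 + S\right)$
$l{\left(P,V \right)} = 16 + 2 V + 2 P^{2} + 12 P$ ($l{\left(P,V \right)} = \left(V + \left(8 + P^{2} + 6 P\right)\right) 2 = \left(8 + V + P^{2} + 6 P\right) 2 = 16 + 2 V + 2 P^{2} + 12 P$)
$Q = 3304$ ($Q = \left(\left(16 + 2 \cdot 34 + 2 \cdot 10^{2} + 12 \cdot 10\right) + 1340\right) + 1560 = \left(\left(16 + 68 + 2 \cdot 100 + 120\right) + 1340\right) + 1560 = \left(\left(16 + 68 + 200 + 120\right) + 1340\right) + 1560 = \left(404 + 1340\right) + 1560 = 1744 + 1560 = 3304$)
$- \frac{892}{3404 - Q} = - \frac{892}{3404 - 3304} = - \frac{892}{100} = \left(-892\right) \frac{1}{100} = - \frac{223}{25}$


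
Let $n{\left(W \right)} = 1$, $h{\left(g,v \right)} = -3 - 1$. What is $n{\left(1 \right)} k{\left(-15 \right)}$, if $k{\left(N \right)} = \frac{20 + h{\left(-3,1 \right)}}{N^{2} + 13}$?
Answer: $\frac{8}{119} \approx 0.067227$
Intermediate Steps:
$h{\left(g,v \right)} = -4$
$k{\left(N \right)} = \frac{16}{13 + N^{2}}$ ($k{\left(N \right)} = \frac{20 - 4}{N^{2} + 13} = \frac{16}{13 + N^{2}}$)
$n{\left(1 \right)} k{\left(-15 \right)} = 1 \frac{16}{13 + \left(-15\right)^{2}} = 1 \frac{16}{13 + 225} = 1 \cdot \frac{16}{238} = 1 \cdot 16 \cdot \frac{1}{238} = 1 \cdot \frac{8}{119} = \frac{8}{119}$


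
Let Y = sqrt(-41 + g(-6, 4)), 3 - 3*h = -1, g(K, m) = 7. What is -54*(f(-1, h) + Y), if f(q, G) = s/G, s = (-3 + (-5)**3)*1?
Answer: 5184 - 54*I*sqrt(34) ≈ 5184.0 - 314.87*I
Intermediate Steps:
h = 4/3 (h = 1 - 1/3*(-1) = 1 + 1/3 = 4/3 ≈ 1.3333)
s = -128 (s = (-3 - 125)*1 = -128*1 = -128)
f(q, G) = -128/G
Y = I*sqrt(34) (Y = sqrt(-41 + 7) = sqrt(-34) = I*sqrt(34) ≈ 5.8309*I)
-54*(f(-1, h) + Y) = -54*(-128/4/3 + I*sqrt(34)) = -54*(-128*3/4 + I*sqrt(34)) = -54*(-96 + I*sqrt(34)) = 5184 - 54*I*sqrt(34)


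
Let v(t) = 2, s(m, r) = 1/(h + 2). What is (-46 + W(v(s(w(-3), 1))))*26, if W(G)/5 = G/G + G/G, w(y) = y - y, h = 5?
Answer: -936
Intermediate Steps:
w(y) = 0
s(m, r) = ⅐ (s(m, r) = 1/(5 + 2) = 1/7 = ⅐)
W(G) = 10 (W(G) = 5*(G/G + G/G) = 5*(1 + 1) = 5*2 = 10)
(-46 + W(v(s(w(-3), 1))))*26 = (-46 + 10)*26 = -36*26 = -936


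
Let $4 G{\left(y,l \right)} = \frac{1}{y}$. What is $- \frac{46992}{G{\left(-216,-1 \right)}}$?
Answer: $40601088$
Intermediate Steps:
$G{\left(y,l \right)} = \frac{1}{4 y}$
$- \frac{46992}{G{\left(-216,-1 \right)}} = - \frac{46992}{\frac{1}{4} \frac{1}{-216}} = - \frac{46992}{\frac{1}{4} \left(- \frac{1}{216}\right)} = - \frac{46992}{- \frac{1}{864}} = \left(-46992\right) \left(-864\right) = 40601088$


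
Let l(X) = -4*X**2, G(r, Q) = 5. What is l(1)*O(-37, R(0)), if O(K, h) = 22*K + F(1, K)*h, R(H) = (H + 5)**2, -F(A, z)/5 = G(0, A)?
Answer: 5756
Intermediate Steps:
F(A, z) = -25 (F(A, z) = -5*5 = -25)
R(H) = (5 + H)**2
O(K, h) = -25*h + 22*K (O(K, h) = 22*K - 25*h = -25*h + 22*K)
l(1)*O(-37, R(0)) = (-4*1**2)*(-25*(5 + 0)**2 + 22*(-37)) = (-4*1)*(-25*5**2 - 814) = -4*(-25*25 - 814) = -4*(-625 - 814) = -4*(-1439) = 5756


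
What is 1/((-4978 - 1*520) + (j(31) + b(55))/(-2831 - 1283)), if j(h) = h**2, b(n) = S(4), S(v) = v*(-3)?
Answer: -4114/22619721 ≈ -0.00018188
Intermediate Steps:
S(v) = -3*v
b(n) = -12 (b(n) = -3*4 = -12)
1/((-4978 - 1*520) + (j(31) + b(55))/(-2831 - 1283)) = 1/((-4978 - 1*520) + (31**2 - 12)/(-2831 - 1283)) = 1/((-4978 - 520) + (961 - 12)/(-4114)) = 1/(-5498 + 949*(-1/4114)) = 1/(-5498 - 949/4114) = 1/(-22619721/4114) = -4114/22619721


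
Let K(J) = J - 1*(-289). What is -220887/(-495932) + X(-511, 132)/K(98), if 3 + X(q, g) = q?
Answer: -169425779/191925684 ≈ -0.88277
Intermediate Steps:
X(q, g) = -3 + q
K(J) = 289 + J (K(J) = J + 289 = 289 + J)
-220887/(-495932) + X(-511, 132)/K(98) = -220887/(-495932) + (-3 - 511)/(289 + 98) = -220887*(-1/495932) - 514/387 = 220887/495932 - 514*1/387 = 220887/495932 - 514/387 = -169425779/191925684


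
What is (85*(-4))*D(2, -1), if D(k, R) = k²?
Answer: -1360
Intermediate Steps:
(85*(-4))*D(2, -1) = (85*(-4))*2² = -340*4 = -1360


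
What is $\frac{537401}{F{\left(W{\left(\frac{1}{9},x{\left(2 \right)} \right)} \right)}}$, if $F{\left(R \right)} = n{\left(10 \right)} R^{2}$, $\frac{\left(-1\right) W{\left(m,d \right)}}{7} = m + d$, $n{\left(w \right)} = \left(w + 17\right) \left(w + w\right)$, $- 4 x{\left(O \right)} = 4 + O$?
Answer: $\frac{1612203}{153125} \approx 10.529$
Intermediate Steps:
$x{\left(O \right)} = -1 - \frac{O}{4}$ ($x{\left(O \right)} = - \frac{4 + O}{4} = -1 - \frac{O}{4}$)
$n{\left(w \right)} = 2 w \left(17 + w\right)$ ($n{\left(w \right)} = \left(17 + w\right) 2 w = 2 w \left(17 + w\right)$)
$W{\left(m,d \right)} = - 7 d - 7 m$ ($W{\left(m,d \right)} = - 7 \left(m + d\right) = - 7 \left(d + m\right) = - 7 d - 7 m$)
$F{\left(R \right)} = 540 R^{2}$ ($F{\left(R \right)} = 2 \cdot 10 \left(17 + 10\right) R^{2} = 2 \cdot 10 \cdot 27 R^{2} = 540 R^{2}$)
$\frac{537401}{F{\left(W{\left(\frac{1}{9},x{\left(2 \right)} \right)} \right)}} = \frac{537401}{540 \left(- 7 \left(-1 - \frac{1}{2}\right) - \frac{7}{9}\right)^{2}} = \frac{537401}{540 \left(\left(-7\right) \left(- \frac{3}{2}\right) - \frac{7}{9}\right)^{2}} = \frac{537401}{540 \left(\frac{21}{2} - \frac{7}{9}\right)^{2}} = \frac{537401}{540 \left(\frac{175}{18}\right)^{2}} = \frac{537401}{540 \cdot \frac{30625}{324}} = \frac{537401}{\frac{153125}{3}} = 537401 \cdot \frac{3}{153125} = \frac{1612203}{153125}$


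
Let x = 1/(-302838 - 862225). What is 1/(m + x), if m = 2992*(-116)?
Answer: -1165063/404360745537 ≈ -2.8812e-6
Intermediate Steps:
m = -347072
x = -1/1165063 (x = 1/(-1165063) = -1/1165063 ≈ -8.5832e-7)
1/(m + x) = 1/(-347072 - 1/1165063) = 1/(-404360745537/1165063) = -1165063/404360745537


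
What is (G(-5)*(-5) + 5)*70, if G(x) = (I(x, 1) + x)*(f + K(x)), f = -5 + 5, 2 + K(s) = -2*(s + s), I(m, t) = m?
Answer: 63350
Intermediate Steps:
K(s) = -2 - 4*s (K(s) = -2 - 2*(s + s) = -2 - 4*s)
f = 0
G(x) = 2*x*(-2 - 4*x) (G(x) = (x + x)*(0 + (-2 - 4*x)) = (2*x)*(-2 - 4*x) = 2*x*(-2 - 4*x))
(G(-5)*(-5) + 5)*70 = (-4*(-5)*(1 + 2*(-5))*(-5) + 5)*70 = (-4*(-5)*(1 - 10)*(-5) + 5)*70 = (-4*(-5)*(-9)*(-5) + 5)*70 = (-180*(-5) + 5)*70 = (900 + 5)*70 = 905*70 = 63350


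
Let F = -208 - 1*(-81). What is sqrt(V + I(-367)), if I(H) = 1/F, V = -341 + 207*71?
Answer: 3*sqrt(25727533)/127 ≈ 119.82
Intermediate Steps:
V = 14356 (V = -341 + 14697 = 14356)
F = -127 (F = -208 + 81 = -127)
I(H) = -1/127 (I(H) = 1/(-127) = -1/127)
sqrt(V + I(-367)) = sqrt(14356 - 1/127) = sqrt(1823211/127) = 3*sqrt(25727533)/127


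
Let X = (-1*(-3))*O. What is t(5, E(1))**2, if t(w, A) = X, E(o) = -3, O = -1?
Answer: 9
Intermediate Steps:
X = -3 (X = -1*(-3)*(-1) = 3*(-1) = -3)
t(w, A) = -3
t(5, E(1))**2 = (-3)**2 = 9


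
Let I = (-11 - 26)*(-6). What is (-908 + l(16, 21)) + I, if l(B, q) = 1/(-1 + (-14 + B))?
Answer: -685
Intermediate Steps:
I = 222 (I = -37*(-6) = 222)
l(B, q) = 1/(-15 + B)
(-908 + l(16, 21)) + I = (-908 + 1/(-15 + 16)) + 222 = (-908 + 1/1) + 222 = (-908 + 1) + 222 = -907 + 222 = -685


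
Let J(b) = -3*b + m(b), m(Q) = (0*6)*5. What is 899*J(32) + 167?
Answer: -86137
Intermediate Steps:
m(Q) = 0 (m(Q) = 0*5 = 0)
J(b) = -3*b (J(b) = -3*b + 0 = -3*b)
899*J(32) + 167 = 899*(-3*32) + 167 = 899*(-96) + 167 = -86304 + 167 = -86137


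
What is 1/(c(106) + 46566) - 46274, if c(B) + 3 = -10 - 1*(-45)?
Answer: -2156275851/46598 ≈ -46274.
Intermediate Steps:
c(B) = 32 (c(B) = -3 + (-10 - 1*(-45)) = -3 + (-10 + 45) = -3 + 35 = 32)
1/(c(106) + 46566) - 46274 = 1/(32 + 46566) - 46274 = 1/46598 - 46274 = -2156275851/46598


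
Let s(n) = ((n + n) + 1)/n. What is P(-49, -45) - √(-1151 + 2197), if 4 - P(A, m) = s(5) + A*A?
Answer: -11996/5 - √1046 ≈ -2431.5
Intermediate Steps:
s(n) = (1 + 2*n)/n (s(n) = (2*n + 1)/n = (1 + 2*n)/n)
P(A, m) = 9/5 - A² (P(A, m) = 4 - ((2 + 1/5) + A*A) = 4 - ((2 + ⅕) + A²) = 4 - (11/5 + A²) = 4 + (-11/5 - A²) = 9/5 - A²)
P(-49, -45) - √(-1151 + 2197) = (9/5 - 1*(-49)²) - √(-1151 + 2197) = (9/5 - 1*2401) - √1046 = (9/5 - 2401) - √1046 = -11996/5 - √1046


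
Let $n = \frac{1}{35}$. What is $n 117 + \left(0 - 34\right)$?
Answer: $- \frac{1073}{35} \approx -30.657$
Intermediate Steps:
$n = \frac{1}{35} \approx 0.028571$
$n 117 + \left(0 - 34\right) = \frac{1}{35} \cdot 117 + \left(0 - 34\right) = \frac{117}{35} - 34 = - \frac{1073}{35}$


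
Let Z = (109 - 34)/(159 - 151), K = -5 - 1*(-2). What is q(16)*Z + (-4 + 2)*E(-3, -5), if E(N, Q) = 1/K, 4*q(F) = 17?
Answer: 3889/96 ≈ 40.510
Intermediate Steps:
q(F) = 17/4 (q(F) = (¼)*17 = 17/4)
K = -3 (K = -5 + 2 = -3)
E(N, Q) = -⅓ (E(N, Q) = 1/(-3) = -⅓)
Z = 75/8 ≈ 9.3750
q(16)*Z + (-4 + 2)*E(-3, -5) = (17/4)*(75/8) + (-4 + 2)*(-⅓) = 1275/32 - 2*(-⅓) = 1275/32 + ⅔ = 3889/96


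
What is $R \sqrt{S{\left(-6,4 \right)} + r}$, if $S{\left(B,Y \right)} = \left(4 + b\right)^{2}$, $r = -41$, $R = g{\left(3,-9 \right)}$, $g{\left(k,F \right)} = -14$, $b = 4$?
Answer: $- 14 \sqrt{23} \approx -67.142$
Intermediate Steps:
$R = -14$
$S{\left(B,Y \right)} = 64$ ($S{\left(B,Y \right)} = \left(4 + 4\right)^{2} = 8^{2} = 64$)
$R \sqrt{S{\left(-6,4 \right)} + r} = - 14 \sqrt{64 - 41} = - 14 \sqrt{23}$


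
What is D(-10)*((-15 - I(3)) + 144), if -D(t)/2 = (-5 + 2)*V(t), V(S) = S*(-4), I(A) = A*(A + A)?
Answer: 26640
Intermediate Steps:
I(A) = 2*A² (I(A) = A*(2*A) = 2*A²)
V(S) = -4*S
D(t) = -24*t (D(t) = -2*(-5 + 2)*(-4*t) = -(-6)*(-4*t) = -24*t)
D(-10)*((-15 - I(3)) + 144) = (-24*(-10))*((-15 - 2*3²) + 144) = 240*((-15 - 2*9) + 144) = 240*((-15 - 1*18) + 144) = 240*((-15 - 18) + 144) = 240*(-33 + 144) = 240*111 = 26640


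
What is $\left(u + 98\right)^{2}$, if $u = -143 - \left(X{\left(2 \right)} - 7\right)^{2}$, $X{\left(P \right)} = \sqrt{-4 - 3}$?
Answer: $6197 - 2436 i \sqrt{7} \approx 6197.0 - 6445.0 i$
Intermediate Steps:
$X{\left(P \right)} = i \sqrt{7}$ ($X{\left(P \right)} = \sqrt{-7} = i \sqrt{7}$)
$u = -143 - \left(-7 + i \sqrt{7}\right)^{2}$ ($u = -143 - \left(i \sqrt{7} - 7\right)^{2} = -143 - \left(-7 + i \sqrt{7}\right)^{2} \approx -185.0 + 37.041 i$)
$\left(u + 98\right)^{2} = \left(\left(-185 + 14 i \sqrt{7}\right) + 98\right)^{2} = \left(-87 + 14 i \sqrt{7}\right)^{2}$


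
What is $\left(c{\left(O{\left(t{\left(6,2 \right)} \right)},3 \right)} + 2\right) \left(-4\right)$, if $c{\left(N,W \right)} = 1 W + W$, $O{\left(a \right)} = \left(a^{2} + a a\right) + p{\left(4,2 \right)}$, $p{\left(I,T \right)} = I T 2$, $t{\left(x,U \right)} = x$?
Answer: $-32$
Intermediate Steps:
$p{\left(I,T \right)} = 2 I T$
$O{\left(a \right)} = 16 + 2 a^{2}$ ($O{\left(a \right)} = \left(a^{2} + a a\right) + 2 \cdot 4 \cdot 2 = \left(a^{2} + a^{2}\right) + 16 = 2 a^{2} + 16 = 16 + 2 a^{2}$)
$c{\left(N,W \right)} = 2 W$ ($c{\left(N,W \right)} = W + W = 2 W$)
$\left(c{\left(O{\left(t{\left(6,2 \right)} \right)},3 \right)} + 2\right) \left(-4\right) = \left(2 \cdot 3 + 2\right) \left(-4\right) = \left(6 + 2\right) \left(-4\right) = 8 \left(-4\right) = -32$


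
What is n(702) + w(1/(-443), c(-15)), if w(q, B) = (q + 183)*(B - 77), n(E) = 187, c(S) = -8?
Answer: -6807939/443 ≈ -15368.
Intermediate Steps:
w(q, B) = (-77 + B)*(183 + q) (w(q, B) = (183 + q)*(-77 + B) = (-77 + B)*(183 + q))
n(702) + w(1/(-443), c(-15)) = 187 + (-14091 - 77/(-443) + 183*(-8) - 8/(-443)) = 187 + (-14091 - 77*(-1/443) - 1464 - 8*(-1/443)) = 187 + (-14091 + 77/443 - 1464 + 8/443) = 187 - 6890780/443 = -6807939/443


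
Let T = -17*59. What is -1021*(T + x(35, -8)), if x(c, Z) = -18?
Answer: 1042441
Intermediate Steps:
T = -1003
-1021*(T + x(35, -8)) = -1021*(-1003 - 18) = -1021*(-1021) = 1042441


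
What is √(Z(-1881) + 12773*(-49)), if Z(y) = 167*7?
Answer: 6*I*√17353 ≈ 790.38*I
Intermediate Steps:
Z(y) = 1169
√(Z(-1881) + 12773*(-49)) = √(1169 + 12773*(-49)) = √(1169 - 625877) = √(-624708) = 6*I*√17353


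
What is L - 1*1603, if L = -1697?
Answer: -3300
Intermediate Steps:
L - 1*1603 = -1697 - 1*1603 = -1697 - 1603 = -3300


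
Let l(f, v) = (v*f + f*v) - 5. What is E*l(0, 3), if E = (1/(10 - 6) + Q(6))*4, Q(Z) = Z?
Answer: -125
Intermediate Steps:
l(f, v) = -5 + 2*f*v (l(f, v) = (f*v + f*v) - 5 = 2*f*v - 5 = -5 + 2*f*v)
E = 25 (E = (1/(10 - 6) + 6)*4 = (1/4 + 6)*4 = (¼ + 6)*4 = (25/4)*4 = 25)
E*l(0, 3) = 25*(-5 + 2*0*3) = 25*(-5 + 0) = 25*(-5) = -125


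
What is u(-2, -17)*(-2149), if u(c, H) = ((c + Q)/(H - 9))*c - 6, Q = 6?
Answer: 159026/13 ≈ 12233.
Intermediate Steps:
u(c, H) = -6 + c*(6 + c)/(-9 + H) (u(c, H) = ((c + 6)/(H - 9))*c - 6 = ((6 + c)/(-9 + H))*c - 6 = c*(6 + c)/(-9 + H) - 6 = -6 + c*(6 + c)/(-9 + H))
u(-2, -17)*(-2149) = ((54 + (-2)**2 - 6*(-17) + 6*(-2))/(-9 - 17))*(-2149) = ((54 + 4 + 102 - 12)/(-26))*(-2149) = -1/26*148*(-2149) = -74/13*(-2149) = 159026/13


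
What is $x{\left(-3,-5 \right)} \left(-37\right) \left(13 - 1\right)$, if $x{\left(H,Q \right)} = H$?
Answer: $1332$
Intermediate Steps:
$x{\left(-3,-5 \right)} \left(-37\right) \left(13 - 1\right) = \left(-3\right) \left(-37\right) \left(13 - 1\right) = 111 \cdot 12 = 1332$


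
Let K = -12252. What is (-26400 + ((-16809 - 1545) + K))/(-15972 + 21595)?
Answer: -57006/5623 ≈ -10.138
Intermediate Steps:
(-26400 + ((-16809 - 1545) + K))/(-15972 + 21595) = (-26400 + ((-16809 - 1545) - 12252))/(-15972 + 21595) = (-26400 + (-18354 - 12252))/5623 = (-26400 - 30606)*(1/5623) = -57006*1/5623 = -57006/5623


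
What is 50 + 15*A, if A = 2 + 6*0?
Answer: 80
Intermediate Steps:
A = 2 (A = 2 + 0 = 2)
50 + 15*A = 50 + 15*2 = 50 + 30 = 80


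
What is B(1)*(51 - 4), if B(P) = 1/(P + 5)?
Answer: 47/6 ≈ 7.8333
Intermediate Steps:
B(P) = 1/(5 + P)
B(1)*(51 - 4) = (51 - 4)/(5 + 1) = 47/6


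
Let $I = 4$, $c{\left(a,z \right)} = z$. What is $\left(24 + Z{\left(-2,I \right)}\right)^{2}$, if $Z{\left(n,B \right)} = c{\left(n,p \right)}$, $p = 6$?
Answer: $900$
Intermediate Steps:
$Z{\left(n,B \right)} = 6$
$\left(24 + Z{\left(-2,I \right)}\right)^{2} = \left(24 + 6\right)^{2} = 30^{2} = 900$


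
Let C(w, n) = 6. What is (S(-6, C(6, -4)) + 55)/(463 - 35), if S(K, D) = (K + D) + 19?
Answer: 37/214 ≈ 0.17290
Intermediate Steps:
S(K, D) = 19 + D + K (S(K, D) = (D + K) + 19 = 19 + D + K)
(S(-6, C(6, -4)) + 55)/(463 - 35) = ((19 + 6 - 6) + 55)/(463 - 35) = (19 + 55)/428 = 74*(1/428) = 37/214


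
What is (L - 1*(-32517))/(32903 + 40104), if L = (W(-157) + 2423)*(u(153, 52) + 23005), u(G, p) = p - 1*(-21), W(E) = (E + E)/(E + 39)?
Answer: 3304703395/4307413 ≈ 767.21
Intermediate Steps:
W(E) = 2*E/(39 + E) (W(E) = (2*E)/(39 + E) = 2*E/(39 + E))
u(G, p) = 21 + p (u(G, p) = p + 21 = 21 + p)
L = 3302784892/59 (L = (2*(-157)/(39 - 157) + 2423)*((21 + 52) + 23005) = (2*(-157)/(-118) + 2423)*(73 + 23005) = (2*(-157)*(-1/118) + 2423)*23078 = (157/59 + 2423)*23078 = (143114/59)*23078 = 3302784892/59 ≈ 5.5979e+7)
(L - 1*(-32517))/(32903 + 40104) = (3302784892/59 - 1*(-32517))/(32903 + 40104) = (3302784892/59 + 32517)/73007 = (3304703395/59)*(1/73007) = 3304703395/4307413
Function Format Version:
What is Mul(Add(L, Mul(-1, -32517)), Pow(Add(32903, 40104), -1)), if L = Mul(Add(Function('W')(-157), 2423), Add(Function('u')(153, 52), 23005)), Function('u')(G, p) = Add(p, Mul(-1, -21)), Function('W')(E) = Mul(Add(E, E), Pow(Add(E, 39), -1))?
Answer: Rational(3304703395, 4307413) ≈ 767.21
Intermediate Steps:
Function('W')(E) = Mul(2, E, Pow(Add(39, E), -1)) (Function('W')(E) = Mul(Mul(2, E), Pow(Add(39, E), -1)) = Mul(2, E, Pow(Add(39, E), -1)))
Function('u')(G, p) = Add(21, p) (Function('u')(G, p) = Add(p, 21) = Add(21, p))
L = Rational(3302784892, 59) (L = Mul(Add(Mul(2, -157, Pow(Add(39, -157), -1)), 2423), Add(Add(21, 52), 23005)) = Mul(Add(Mul(2, -157, Pow(-118, -1)), 2423), Add(73, 23005)) = Mul(Add(Mul(2, -157, Rational(-1, 118)), 2423), 23078) = Mul(Add(Rational(157, 59), 2423), 23078) = Mul(Rational(143114, 59), 23078) = Rational(3302784892, 59) ≈ 5.5979e+7)
Mul(Add(L, Mul(-1, -32517)), Pow(Add(32903, 40104), -1)) = Mul(Add(Rational(3302784892, 59), Mul(-1, -32517)), Pow(Add(32903, 40104), -1)) = Mul(Add(Rational(3302784892, 59), 32517), Pow(73007, -1)) = Mul(Rational(3304703395, 59), Rational(1, 73007)) = Rational(3304703395, 4307413)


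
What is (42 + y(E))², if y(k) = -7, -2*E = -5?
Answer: 1225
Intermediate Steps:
E = 5/2 (E = -½*(-5) = 5/2 ≈ 2.5000)
(42 + y(E))² = (42 - 7)² = 35² = 1225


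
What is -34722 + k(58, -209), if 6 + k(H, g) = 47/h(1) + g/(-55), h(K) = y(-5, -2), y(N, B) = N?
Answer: -173668/5 ≈ -34734.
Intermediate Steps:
h(K) = -5
k(H, g) = -77/5 - g/55 (k(H, g) = -6 + (47/(-5) + g/(-55)) = -6 + (47*(-1/5) + g*(-1/55)) = -6 + (-47/5 - g/55) = -77/5 - g/55)
-34722 + k(58, -209) = -34722 + (-77/5 - 1/55*(-209)) = -34722 + (-77/5 + 19/5) = -34722 - 58/5 = -173668/5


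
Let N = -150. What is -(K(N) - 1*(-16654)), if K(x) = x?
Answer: -16504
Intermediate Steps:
-(K(N) - 1*(-16654)) = -(-150 - 1*(-16654)) = -(-150 + 16654) = -1*16504 = -16504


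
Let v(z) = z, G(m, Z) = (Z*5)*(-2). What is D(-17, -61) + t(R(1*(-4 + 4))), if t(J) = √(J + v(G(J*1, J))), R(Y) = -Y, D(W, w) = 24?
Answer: 24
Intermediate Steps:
G(m, Z) = -10*Z (G(m, Z) = (5*Z)*(-2) = -10*Z)
t(J) = 3*√(-J) (t(J) = √(J - 10*J) = √(-9*J) = 3*√(-J))
D(-17, -61) + t(R(1*(-4 + 4))) = 24 + 3*√(-(-1)*1*(-4 + 4)) = 24 + 3*√(-(-1)*1*0) = 24 + 3*√(-(-1)*0) = 24 + 3*√(-1*0) = 24 + 3*√0 = 24 + 3*0 = 24 + 0 = 24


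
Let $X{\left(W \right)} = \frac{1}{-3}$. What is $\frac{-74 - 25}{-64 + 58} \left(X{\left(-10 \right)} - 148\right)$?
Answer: $- \frac{4895}{2} \approx -2447.5$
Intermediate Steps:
$X{\left(W \right)} = - \frac{1}{3}$
$\frac{-74 - 25}{-64 + 58} \left(X{\left(-10 \right)} - 148\right) = \frac{-74 - 25}{-64 + 58} \left(- \frac{1}{3} - 148\right) = - \frac{99}{-6} \left(- \frac{445}{3}\right) = \left(-99\right) \left(- \frac{1}{6}\right) \left(- \frac{445}{3}\right) = \frac{33}{2} \left(- \frac{445}{3}\right) = - \frac{4895}{2}$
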